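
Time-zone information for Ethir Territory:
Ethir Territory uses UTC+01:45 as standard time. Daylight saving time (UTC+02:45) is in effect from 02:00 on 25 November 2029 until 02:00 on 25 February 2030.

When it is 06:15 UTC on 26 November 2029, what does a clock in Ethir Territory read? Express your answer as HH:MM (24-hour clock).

09:00

At the standard offset (UTC+01:45), 06:15 UTC + 1h45m = 08:00 Ethir Territory standard time.
Daylight saving runs 25 November 2029 – 25 February 2030; the standard-time date in Ethir Territory, 26 November 2029, is inside that window, so Ethir Territory is at UTC+02:45.
06:15 UTC + 2h45m = 09:00 local.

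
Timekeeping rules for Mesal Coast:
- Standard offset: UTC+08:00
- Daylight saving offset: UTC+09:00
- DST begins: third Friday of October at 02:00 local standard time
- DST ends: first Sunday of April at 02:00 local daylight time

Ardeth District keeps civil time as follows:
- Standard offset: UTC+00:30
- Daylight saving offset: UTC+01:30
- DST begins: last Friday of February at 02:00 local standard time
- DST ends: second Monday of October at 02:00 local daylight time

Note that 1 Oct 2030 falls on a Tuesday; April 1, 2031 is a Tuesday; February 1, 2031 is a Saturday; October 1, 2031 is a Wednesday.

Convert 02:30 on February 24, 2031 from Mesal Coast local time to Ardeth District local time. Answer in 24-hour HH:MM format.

18:00

1 October 2030 is a Tuesday, so the first Friday is October 4 and the third is October 18.
1 April 2031 is a Tuesday, so the first Sunday is April 6.
February 24, 2031 lies within the daylight-saving period (18 October 2030 – 6 April 2031), so Mesal Coast is on daylight time, UTC+09:00.
02:30 Mesal Coast − 9h = 17:30 UTC (rolling into the previous day, 23 February 2031).
1 February 2031 is a Saturday, so Fridays fall on 7, 14, 21, 28; the last is February 28.
1 October 2031 is a Wednesday, so the first Monday is October 6 and the second is October 13.
At the standard offset (UTC+00:30), 17:30 UTC + 0h30m = 18:00 Ardeth District standard time.
The standard-time date in Ardeth District, February 23, 2031, does not fall between 28 February and 13 October, so daylight saving is not in effect and Ardeth District is at UTC+00:30.
17:30 UTC + 0h30m = 18:00 Ardeth District.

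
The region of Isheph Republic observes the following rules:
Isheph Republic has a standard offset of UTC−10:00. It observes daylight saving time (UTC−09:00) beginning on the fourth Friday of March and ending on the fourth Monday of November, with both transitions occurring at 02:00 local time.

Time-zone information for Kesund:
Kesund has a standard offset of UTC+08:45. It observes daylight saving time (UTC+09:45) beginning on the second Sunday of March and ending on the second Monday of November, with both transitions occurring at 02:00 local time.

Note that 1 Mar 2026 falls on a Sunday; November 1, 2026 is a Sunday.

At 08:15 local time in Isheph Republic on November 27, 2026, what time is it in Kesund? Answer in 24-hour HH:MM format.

1 March 2026 is a Sunday, so the first Friday is March 6 and the fourth is March 27.
1 November 2026 is a Sunday, so the first Monday is November 2 and the fourth is November 23.
Daylight saving runs 27 March – 23 November; November 27, 2026 is outside that window, so Isheph Republic is on standard time at UTC−10:00.
08:15 Isheph Republic + 10h = 18:15 UTC.
1 March 2026 is a Sunday, so the first Sunday is March 1 and the second is March 8.
1 November 2026 is a Sunday, so the first Monday is November 2 and the second is November 9.
At the standard offset (UTC+08:45), 18:15 UTC + 8h45m = 03:00 Kesund standard time (rolling into the next day, 28 November 2026).
Daylight saving runs 8 March – 9 November; the standard-time date in Kesund, November 28, 2026, is outside that window, so Kesund is on standard time at UTC+08:45.
18:15 UTC + 8h45m = 03:00 Kesund (rolling into the next day, 28 November 2026).

03:00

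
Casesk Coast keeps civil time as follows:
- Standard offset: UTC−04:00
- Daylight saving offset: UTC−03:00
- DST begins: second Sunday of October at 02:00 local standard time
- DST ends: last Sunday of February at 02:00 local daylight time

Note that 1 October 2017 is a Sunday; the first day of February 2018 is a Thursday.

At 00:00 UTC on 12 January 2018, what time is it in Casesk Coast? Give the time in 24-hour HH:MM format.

1 October 2017 is a Sunday, so the first Sunday is October 1 and the second is October 8.
1 February 2018 is a Thursday, so Sundays fall on 4, 11, 18, 25; the last is February 25.
At the standard offset (UTC−04:00), 00:00 UTC − 4h = 20:00 Casesk Coast standard time (rolling into the previous day, 11 January 2018).
Daylight saving runs 8 October 2017 – 25 February 2018; the standard-time date in Casesk Coast, 11 January 2018, is inside that window, so Casesk Coast is at UTC−03:00.
00:00 UTC − 3h = 21:00 local (rolling into the previous day, 11 January 2018).

21:00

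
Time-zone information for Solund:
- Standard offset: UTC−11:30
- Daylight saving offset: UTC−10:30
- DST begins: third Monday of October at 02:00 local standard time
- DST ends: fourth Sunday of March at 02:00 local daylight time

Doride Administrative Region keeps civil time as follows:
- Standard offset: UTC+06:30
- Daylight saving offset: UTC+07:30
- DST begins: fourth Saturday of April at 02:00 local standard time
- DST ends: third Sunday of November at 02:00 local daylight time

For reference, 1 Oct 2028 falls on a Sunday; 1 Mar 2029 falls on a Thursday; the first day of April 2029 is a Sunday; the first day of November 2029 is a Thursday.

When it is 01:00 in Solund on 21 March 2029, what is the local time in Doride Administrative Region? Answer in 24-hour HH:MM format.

1 October 2028 is a Sunday, so the first Monday is October 2 and the third is October 16.
1 March 2029 is a Thursday, so the first Sunday is March 4 and the fourth is March 25.
21 March 2029 falls between 16 October 2028 and 25 March 2029, so daylight saving is in effect and Solund is at UTC−10:30.
01:00 Solund + 10h30m = 11:30 UTC.
1 April 2029 is a Sunday, so the first Saturday is April 7 and the fourth is April 28.
1 November 2029 is a Thursday, so the first Sunday is November 4 and the third is November 18.
At the standard offset (UTC+06:30), 11:30 UTC + 6h30m = 18:00 Doride Administrative Region standard time.
The standard-time date in Doride Administrative Region, 21 March 2029, is outside the daylight-saving period (28 April – 18 November), so Doride Administrative Region is on standard time, UTC+06:30.
11:30 UTC + 6h30m = 18:00 Doride Administrative Region.

18:00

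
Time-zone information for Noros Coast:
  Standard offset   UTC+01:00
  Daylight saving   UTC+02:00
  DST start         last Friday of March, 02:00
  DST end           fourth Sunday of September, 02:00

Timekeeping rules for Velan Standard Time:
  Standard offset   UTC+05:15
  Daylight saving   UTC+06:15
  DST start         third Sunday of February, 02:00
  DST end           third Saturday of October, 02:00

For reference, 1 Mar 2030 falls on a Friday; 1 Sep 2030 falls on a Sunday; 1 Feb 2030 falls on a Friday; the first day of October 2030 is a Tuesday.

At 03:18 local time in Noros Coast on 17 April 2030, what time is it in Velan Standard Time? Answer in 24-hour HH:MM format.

07:33

1 March 2030 is a Friday, so Fridays fall on 1, 8, 15, 22, 29; the last is March 29.
1 September 2030 is a Sunday, so the first Sunday is September 1 and the fourth is September 22.
Daylight saving runs 29 March – 22 September; 17 April 2030 is inside that window, so Noros Coast is at UTC+02:00.
03:18 Noros Coast − 2h = 01:18 UTC.
1 February 2030 is a Friday, so the first Sunday is February 3 and the third is February 17.
1 October 2030 is a Tuesday, so the first Saturday is October 5 and the third is October 19.
At the standard offset (UTC+05:15), 01:18 UTC + 5h15m = 06:33 Velan Standard Time standard time.
The standard-time date in Velan Standard Time, 17 April 2030, falls between 17 February and 19 October, so daylight saving is in effect and Velan Standard Time is at UTC+06:15.
01:18 UTC + 6h15m = 07:33 Velan Standard Time.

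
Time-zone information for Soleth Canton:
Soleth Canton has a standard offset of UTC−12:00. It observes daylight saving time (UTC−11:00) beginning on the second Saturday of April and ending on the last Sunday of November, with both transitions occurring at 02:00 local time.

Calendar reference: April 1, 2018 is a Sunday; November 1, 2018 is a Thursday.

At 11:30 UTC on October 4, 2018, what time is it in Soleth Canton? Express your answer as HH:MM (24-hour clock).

00:30

1 April 2018 is a Sunday, so the first Saturday is April 7 and the second is April 14.
1 November 2018 is a Thursday, so Sundays fall on 4, 11, 18, 25; the last is November 25.
At the standard offset (UTC−12:00), 11:30 UTC − 12h = 23:30 Soleth Canton standard time (rolling into the previous day, 3 October 2018).
Daylight saving runs 14 April – 25 November; the standard-time date in Soleth Canton, October 3, 2018, is inside that window, so Soleth Canton is at UTC−11:00.
11:30 UTC − 11h = 00:30 local.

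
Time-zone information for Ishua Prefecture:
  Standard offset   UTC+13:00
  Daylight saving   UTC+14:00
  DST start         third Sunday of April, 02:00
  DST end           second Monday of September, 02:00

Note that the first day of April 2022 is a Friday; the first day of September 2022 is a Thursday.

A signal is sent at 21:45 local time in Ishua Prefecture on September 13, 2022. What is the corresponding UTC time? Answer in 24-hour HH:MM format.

08:45

1 April 2022 is a Friday, so the first Sunday is April 3 and the third is April 17.
1 September 2022 is a Thursday, so the first Monday is September 5 and the second is September 12.
Daylight saving runs 17 April – 12 September; September 13, 2022 is outside that window, so Ishua Prefecture is on standard time at UTC+13:00.
21:45 local − 13h = 08:45 UTC.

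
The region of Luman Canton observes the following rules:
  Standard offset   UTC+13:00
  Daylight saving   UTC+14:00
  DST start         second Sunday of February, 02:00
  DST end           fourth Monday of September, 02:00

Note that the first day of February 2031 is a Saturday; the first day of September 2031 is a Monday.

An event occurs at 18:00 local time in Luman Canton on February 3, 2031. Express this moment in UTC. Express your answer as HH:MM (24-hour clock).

05:00

1 February 2031 is a Saturday, so the first Sunday is February 2 and the second is February 9.
1 September 2031 is a Monday, so the first Monday is September 1 and the fourth is September 22.
Daylight saving runs 9 February – 22 September; February 3, 2031 is outside that window, so Luman Canton is on standard time at UTC+13:00.
18:00 local − 13h = 05:00 UTC.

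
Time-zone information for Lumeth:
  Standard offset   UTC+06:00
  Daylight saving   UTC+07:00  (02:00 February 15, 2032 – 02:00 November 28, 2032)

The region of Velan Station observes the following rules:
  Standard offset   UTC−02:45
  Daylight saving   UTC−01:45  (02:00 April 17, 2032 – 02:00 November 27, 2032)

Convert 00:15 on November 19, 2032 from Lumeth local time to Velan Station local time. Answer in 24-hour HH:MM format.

November 19, 2032 falls between 15 February and 28 November, so daylight saving is in effect and Lumeth is at UTC+07:00.
00:15 Lumeth − 7h = 17:15 UTC (rolling into the previous day, 18 November 2032).
At the standard offset (UTC−02:45), 17:15 UTC − 2h45m = 14:30 Velan Station standard time.
Daylight saving runs 17 April – 27 November; the standard-time date in Velan Station, November 18, 2032, is inside that window, so Velan Station is at UTC−01:45.
17:15 UTC − 1h45m = 15:30 Velan Station.

15:30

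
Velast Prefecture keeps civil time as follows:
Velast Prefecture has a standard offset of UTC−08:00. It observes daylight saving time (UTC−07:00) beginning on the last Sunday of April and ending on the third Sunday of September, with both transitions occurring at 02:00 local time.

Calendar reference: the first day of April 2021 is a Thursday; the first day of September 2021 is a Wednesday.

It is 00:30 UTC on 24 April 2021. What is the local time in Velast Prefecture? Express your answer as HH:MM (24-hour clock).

1 April 2021 is a Thursday, so Sundays fall on 4, 11, 18, 25; the last is April 25.
1 September 2021 is a Wednesday, so the first Sunday is September 5 and the third is September 19.
At the standard offset (UTC−08:00), 00:30 UTC − 8h = 16:30 Velast Prefecture standard time (rolling into the previous day, 23 April 2021).
The standard-time date in Velast Prefecture, 23 April 2021, does not fall between 25 April and 19 September, so daylight saving is not in effect and Velast Prefecture is at UTC−08:00.
00:30 UTC − 8h = 16:30 local (rolling into the previous day, 23 April 2021).

16:30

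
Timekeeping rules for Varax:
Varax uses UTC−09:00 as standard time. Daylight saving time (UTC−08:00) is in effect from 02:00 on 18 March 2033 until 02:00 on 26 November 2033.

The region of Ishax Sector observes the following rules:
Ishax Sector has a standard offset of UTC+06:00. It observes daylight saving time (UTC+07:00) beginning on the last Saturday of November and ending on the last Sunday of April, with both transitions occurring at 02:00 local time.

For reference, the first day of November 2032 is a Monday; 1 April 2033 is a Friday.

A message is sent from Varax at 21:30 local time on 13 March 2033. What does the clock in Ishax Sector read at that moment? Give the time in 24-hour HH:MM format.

13:30

13 March 2033 does not fall between 18 March and 26 November, so daylight saving is not in effect and Varax is at UTC−09:00.
21:30 Varax + 9h = 06:30 UTC (rolling into the next day, 14 March 2033).
1 November 2032 is a Monday, so Saturdays fall on 6, 13, 20, 27; the last is November 27.
1 April 2033 is a Friday, so Sundays fall on 3, 10, 17, 24; the last is April 24.
At the standard offset (UTC+06:00), 06:30 UTC + 6h = 12:30 Ishax Sector standard time.
The standard-time date in Ishax Sector, 14 March 2033, lies within the daylight-saving period (27 November 2032 – 24 April 2033), so Ishax Sector is on daylight time, UTC+07:00.
06:30 UTC + 7h = 13:30 Ishax Sector.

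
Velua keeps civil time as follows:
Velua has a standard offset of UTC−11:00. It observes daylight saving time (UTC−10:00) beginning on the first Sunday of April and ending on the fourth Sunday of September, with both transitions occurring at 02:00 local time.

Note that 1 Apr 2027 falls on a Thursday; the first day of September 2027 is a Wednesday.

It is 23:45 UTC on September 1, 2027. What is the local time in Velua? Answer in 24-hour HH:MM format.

13:45

1 April 2027 is a Thursday, so the first Sunday is April 4.
1 September 2027 is a Wednesday, so the first Sunday is September 5 and the fourth is September 26.
At the standard offset (UTC−11:00), 23:45 UTC − 11h = 12:45 Velua standard time.
The standard-time date in Velua, September 1, 2027, lies within the daylight-saving period (4 April – 26 September), so Velua is on daylight time, UTC−10:00.
23:45 UTC − 10h = 13:45 local.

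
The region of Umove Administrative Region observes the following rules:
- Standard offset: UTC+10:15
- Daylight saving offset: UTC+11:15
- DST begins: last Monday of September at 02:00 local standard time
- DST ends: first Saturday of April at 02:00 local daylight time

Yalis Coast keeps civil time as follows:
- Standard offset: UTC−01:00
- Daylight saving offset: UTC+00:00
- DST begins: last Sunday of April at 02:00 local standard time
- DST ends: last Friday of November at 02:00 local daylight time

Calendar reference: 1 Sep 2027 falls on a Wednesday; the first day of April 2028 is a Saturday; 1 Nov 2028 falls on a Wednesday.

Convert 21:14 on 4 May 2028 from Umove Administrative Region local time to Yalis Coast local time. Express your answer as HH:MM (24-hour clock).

1 September 2027 is a Wednesday, so Mondays fall on 6, 13, 20, 27; the last is September 27.
1 April 2028 is a Saturday, so the first Saturday is April 1.
4 May 2028 does not fall between 27 September 2027 and 1 April 2028, so daylight saving is not in effect and Umove Administrative Region is at UTC+10:15.
21:14 Umove Administrative Region − 10h15m = 10:59 UTC.
1 April 2028 is a Saturday, so Sundays fall on 2, 9, 16, 23, 30; the last is April 30.
1 November 2028 is a Wednesday, so Fridays fall on 3, 10, 17, 24; the last is November 24.
At the standard offset (UTC−01:00), 10:59 UTC − 1h = 09:59 Yalis Coast standard time.
The standard-time date in Yalis Coast, 4 May 2028, lies within the daylight-saving period (30 April – 24 November), so Yalis Coast is on daylight time, UTC+00:00.
10:59 UTC + 0h = 10:59 Yalis Coast.

10:59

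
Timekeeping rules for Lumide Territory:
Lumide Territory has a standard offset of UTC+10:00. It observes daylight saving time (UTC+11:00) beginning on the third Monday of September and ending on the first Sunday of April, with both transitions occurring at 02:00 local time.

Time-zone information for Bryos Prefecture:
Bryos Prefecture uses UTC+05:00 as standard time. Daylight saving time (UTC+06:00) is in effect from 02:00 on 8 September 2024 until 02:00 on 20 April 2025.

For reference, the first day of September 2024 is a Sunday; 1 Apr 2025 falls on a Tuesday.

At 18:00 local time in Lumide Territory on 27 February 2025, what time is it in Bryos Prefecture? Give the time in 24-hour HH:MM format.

13:00

1 September 2024 is a Sunday, so the first Monday is September 2 and the third is September 16.
1 April 2025 is a Tuesday, so the first Sunday is April 6.
27 February 2025 lies within the daylight-saving period (16 September 2024 – 6 April 2025), so Lumide Territory is on daylight time, UTC+11:00.
18:00 Lumide Territory − 11h = 07:00 UTC.
At the standard offset (UTC+05:00), 07:00 UTC + 5h = 12:00 Bryos Prefecture standard time.
Daylight saving runs 8 September 2024 – 20 April 2025; the standard-time date in Bryos Prefecture, 27 February 2025, is inside that window, so Bryos Prefecture is at UTC+06:00.
07:00 UTC + 6h = 13:00 Bryos Prefecture.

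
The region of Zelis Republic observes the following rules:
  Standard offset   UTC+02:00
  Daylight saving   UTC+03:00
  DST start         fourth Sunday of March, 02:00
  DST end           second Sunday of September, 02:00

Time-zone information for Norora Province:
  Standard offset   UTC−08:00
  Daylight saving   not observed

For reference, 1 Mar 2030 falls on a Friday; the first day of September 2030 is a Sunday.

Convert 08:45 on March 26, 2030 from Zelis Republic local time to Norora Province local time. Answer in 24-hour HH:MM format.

21:45

1 March 2030 is a Friday, so the first Sunday is March 3 and the fourth is March 24.
1 September 2030 is a Sunday, so the first Sunday is September 1 and the second is September 8.
March 26, 2030 lies within the daylight-saving period (24 March – 8 September), so Zelis Republic is on daylight time, UTC+03:00.
08:45 Zelis Republic − 3h = 05:45 UTC.
Norora Province has no daylight saving, so its offset is UTC−08:00 year-round.
05:45 UTC − 8h = 21:45 Norora Province (rolling into the previous day, 25 March 2030).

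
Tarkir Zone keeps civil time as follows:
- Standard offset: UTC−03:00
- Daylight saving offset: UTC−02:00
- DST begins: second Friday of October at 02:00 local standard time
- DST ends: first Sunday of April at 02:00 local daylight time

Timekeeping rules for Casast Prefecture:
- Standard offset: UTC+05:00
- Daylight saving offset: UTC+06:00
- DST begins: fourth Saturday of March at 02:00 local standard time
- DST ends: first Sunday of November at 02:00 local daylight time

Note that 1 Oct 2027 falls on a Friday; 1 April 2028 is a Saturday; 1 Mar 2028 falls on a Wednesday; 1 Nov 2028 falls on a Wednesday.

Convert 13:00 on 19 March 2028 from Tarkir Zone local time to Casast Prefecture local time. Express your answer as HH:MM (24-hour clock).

1 October 2027 is a Friday, so the first Friday is October 1 and the second is October 8.
1 April 2028 is a Saturday, so the first Sunday is April 2.
19 March 2028 lies within the daylight-saving period (8 October 2027 – 2 April 2028), so Tarkir Zone is on daylight time, UTC−02:00.
13:00 Tarkir Zone + 2h = 15:00 UTC.
1 March 2028 is a Wednesday, so the first Saturday is March 4 and the fourth is March 25.
1 November 2028 is a Wednesday, so the first Sunday is November 5.
At the standard offset (UTC+05:00), 15:00 UTC + 5h = 20:00 Casast Prefecture standard time.
The standard-time date in Casast Prefecture, 19 March 2028, is outside the daylight-saving period (25 March – 5 November), so Casast Prefecture is on standard time, UTC+05:00.
15:00 UTC + 5h = 20:00 Casast Prefecture.

20:00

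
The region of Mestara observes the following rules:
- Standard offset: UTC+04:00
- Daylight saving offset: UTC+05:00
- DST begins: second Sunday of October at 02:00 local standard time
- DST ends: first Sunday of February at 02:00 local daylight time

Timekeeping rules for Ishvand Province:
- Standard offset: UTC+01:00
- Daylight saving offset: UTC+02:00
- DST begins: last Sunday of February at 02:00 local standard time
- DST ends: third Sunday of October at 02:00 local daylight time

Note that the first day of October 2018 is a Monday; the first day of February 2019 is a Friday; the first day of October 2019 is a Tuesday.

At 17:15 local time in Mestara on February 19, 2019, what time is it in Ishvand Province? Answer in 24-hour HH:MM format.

1 October 2018 is a Monday, so the first Sunday is October 7 and the second is October 14.
1 February 2019 is a Friday, so the first Sunday is February 3.
Daylight saving runs 14 October 2018 – 3 February 2019; February 19, 2019 is outside that window, so Mestara is on standard time at UTC+04:00.
17:15 Mestara − 4h = 13:15 UTC.
1 February 2019 is a Friday, so Sundays fall on 3, 10, 17, 24; the last is February 24.
1 October 2019 is a Tuesday, so the first Sunday is October 6 and the third is October 20.
At the standard offset (UTC+01:00), 13:15 UTC + 1h = 14:15 Ishvand Province standard time.
The standard-time date in Ishvand Province, February 19, 2019, does not fall between 24 February and 20 October, so daylight saving is not in effect and Ishvand Province is at UTC+01:00.
13:15 UTC + 1h = 14:15 Ishvand Province.

14:15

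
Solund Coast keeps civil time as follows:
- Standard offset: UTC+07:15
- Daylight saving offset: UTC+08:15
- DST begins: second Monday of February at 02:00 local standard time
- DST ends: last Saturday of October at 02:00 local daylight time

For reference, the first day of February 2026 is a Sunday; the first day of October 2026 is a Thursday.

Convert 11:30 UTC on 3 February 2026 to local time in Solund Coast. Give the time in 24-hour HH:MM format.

18:45

1 February 2026 is a Sunday, so the first Monday is February 2 and the second is February 9.
1 October 2026 is a Thursday, so Saturdays fall on 3, 10, 17, 24, 31; the last is October 31.
At the standard offset (UTC+07:15), 11:30 UTC + 7h15m = 18:45 Solund Coast standard time.
The standard-time date in Solund Coast, 3 February 2026, does not fall between 9 February and 31 October, so daylight saving is not in effect and Solund Coast is at UTC+07:15.
11:30 UTC + 7h15m = 18:45 local.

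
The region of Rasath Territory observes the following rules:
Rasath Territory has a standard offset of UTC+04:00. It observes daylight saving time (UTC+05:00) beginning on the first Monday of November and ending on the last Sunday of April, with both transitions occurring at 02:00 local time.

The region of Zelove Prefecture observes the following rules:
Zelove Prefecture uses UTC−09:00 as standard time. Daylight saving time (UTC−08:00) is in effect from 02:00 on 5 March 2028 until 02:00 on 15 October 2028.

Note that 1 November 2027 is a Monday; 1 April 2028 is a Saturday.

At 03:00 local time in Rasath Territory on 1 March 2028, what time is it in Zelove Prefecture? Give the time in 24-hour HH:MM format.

1 November 2027 is a Monday, so the first Monday is November 1.
1 April 2028 is a Saturday, so Sundays fall on 2, 9, 16, 23, 30; the last is April 30.
1 March 2028 lies within the daylight-saving period (1 November 2027 – 30 April 2028), so Rasath Territory is on daylight time, UTC+05:00.
03:00 Rasath Territory − 5h = 22:00 UTC (rolling into the previous day, 29 February 2028).
At the standard offset (UTC−09:00), 22:00 UTC − 9h = 13:00 Zelove Prefecture standard time.
The standard-time date in Zelove Prefecture, 29 February 2028, is outside the daylight-saving period (5 March – 15 October), so Zelove Prefecture is on standard time, UTC−09:00.
22:00 UTC − 9h = 13:00 Zelove Prefecture.

13:00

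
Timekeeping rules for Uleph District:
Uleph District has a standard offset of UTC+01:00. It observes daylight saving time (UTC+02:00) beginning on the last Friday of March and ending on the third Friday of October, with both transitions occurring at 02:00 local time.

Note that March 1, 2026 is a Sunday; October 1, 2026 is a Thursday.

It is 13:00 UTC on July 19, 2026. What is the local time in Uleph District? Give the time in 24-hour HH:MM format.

15:00

1 March 2026 is a Sunday, so Fridays fall on 6, 13, 20, 27; the last is March 27.
1 October 2026 is a Thursday, so the first Friday is October 2 and the third is October 16.
At the standard offset (UTC+01:00), 13:00 UTC + 1h = 14:00 Uleph District standard time.
The standard-time date in Uleph District, July 19, 2026, lies within the daylight-saving period (27 March – 16 October), so Uleph District is on daylight time, UTC+02:00.
13:00 UTC + 2h = 15:00 local.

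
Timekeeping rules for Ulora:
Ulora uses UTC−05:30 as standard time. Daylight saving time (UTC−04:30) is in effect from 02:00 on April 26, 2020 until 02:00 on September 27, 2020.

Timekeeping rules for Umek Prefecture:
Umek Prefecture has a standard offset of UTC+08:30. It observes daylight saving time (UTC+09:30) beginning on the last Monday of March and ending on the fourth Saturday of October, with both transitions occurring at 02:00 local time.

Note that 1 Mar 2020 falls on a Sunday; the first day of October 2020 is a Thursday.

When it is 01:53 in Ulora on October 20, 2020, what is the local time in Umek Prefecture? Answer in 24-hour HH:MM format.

16:53

Daylight saving runs 26 April – 27 September; October 20, 2020 is outside that window, so Ulora is on standard time at UTC−05:30.
01:53 Ulora + 5h30m = 07:23 UTC.
1 March 2020 is a Sunday, so Mondays fall on 2, 9, 16, 23, 30; the last is March 30.
1 October 2020 is a Thursday, so the first Saturday is October 3 and the fourth is October 24.
At the standard offset (UTC+08:30), 07:23 UTC + 8h30m = 15:53 Umek Prefecture standard time.
Daylight saving runs 30 March – 24 October; the standard-time date in Umek Prefecture, October 20, 2020, is inside that window, so Umek Prefecture is at UTC+09:30.
07:23 UTC + 9h30m = 16:53 Umek Prefecture.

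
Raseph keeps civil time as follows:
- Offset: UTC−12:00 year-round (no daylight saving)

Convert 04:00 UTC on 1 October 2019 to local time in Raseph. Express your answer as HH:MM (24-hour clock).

Raseph stays on UTC−12:00 all year.
04:00 UTC − 12h = 16:00 local (rolling into the previous day, 30 September 2019).

16:00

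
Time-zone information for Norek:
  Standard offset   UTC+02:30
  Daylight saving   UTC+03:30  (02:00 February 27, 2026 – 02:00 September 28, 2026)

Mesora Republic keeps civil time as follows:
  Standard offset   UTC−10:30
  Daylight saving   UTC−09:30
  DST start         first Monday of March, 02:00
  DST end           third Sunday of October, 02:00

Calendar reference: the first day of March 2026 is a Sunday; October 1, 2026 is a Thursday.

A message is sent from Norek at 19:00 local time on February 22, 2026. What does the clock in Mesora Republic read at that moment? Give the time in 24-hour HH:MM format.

Daylight saving runs 27 February – 28 September; February 22, 2026 is outside that window, so Norek is on standard time at UTC+02:30.
19:00 Norek − 2h30m = 16:30 UTC.
1 March 2026 is a Sunday, so the first Monday is March 2.
1 October 2026 is a Thursday, so the first Sunday is October 4 and the third is October 18.
At the standard offset (UTC−10:30), 16:30 UTC − 10h30m = 06:00 Mesora Republic standard time.
The standard-time date in Mesora Republic, February 22, 2026, is outside the daylight-saving period (2 March – 18 October), so Mesora Republic is on standard time, UTC−10:30.
16:30 UTC − 10h30m = 06:00 Mesora Republic.

06:00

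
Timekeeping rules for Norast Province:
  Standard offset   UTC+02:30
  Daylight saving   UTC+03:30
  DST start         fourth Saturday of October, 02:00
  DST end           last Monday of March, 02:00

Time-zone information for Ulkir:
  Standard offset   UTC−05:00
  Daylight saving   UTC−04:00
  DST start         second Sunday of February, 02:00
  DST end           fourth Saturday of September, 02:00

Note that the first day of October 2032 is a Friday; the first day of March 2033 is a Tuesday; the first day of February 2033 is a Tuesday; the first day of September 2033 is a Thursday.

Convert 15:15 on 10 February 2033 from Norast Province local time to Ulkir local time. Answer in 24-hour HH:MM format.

1 October 2032 is a Friday, so the first Saturday is October 2 and the fourth is October 23.
1 March 2033 is a Tuesday, so Mondays fall on 7, 14, 21, 28; the last is March 28.
Daylight saving runs 23 October 2032 – 28 March 2033; 10 February 2033 is inside that window, so Norast Province is at UTC+03:30.
15:15 Norast Province − 3h30m = 11:45 UTC.
1 February 2033 is a Tuesday, so the first Sunday is February 6 and the second is February 13.
1 September 2033 is a Thursday, so the first Saturday is September 3 and the fourth is September 24.
At the standard offset (UTC−05:00), 11:45 UTC − 5h = 06:45 Ulkir standard time.
The standard-time date in Ulkir, 10 February 2033, does not fall between 13 February and 24 September, so daylight saving is not in effect and Ulkir is at UTC−05:00.
11:45 UTC − 5h = 06:45 Ulkir.

06:45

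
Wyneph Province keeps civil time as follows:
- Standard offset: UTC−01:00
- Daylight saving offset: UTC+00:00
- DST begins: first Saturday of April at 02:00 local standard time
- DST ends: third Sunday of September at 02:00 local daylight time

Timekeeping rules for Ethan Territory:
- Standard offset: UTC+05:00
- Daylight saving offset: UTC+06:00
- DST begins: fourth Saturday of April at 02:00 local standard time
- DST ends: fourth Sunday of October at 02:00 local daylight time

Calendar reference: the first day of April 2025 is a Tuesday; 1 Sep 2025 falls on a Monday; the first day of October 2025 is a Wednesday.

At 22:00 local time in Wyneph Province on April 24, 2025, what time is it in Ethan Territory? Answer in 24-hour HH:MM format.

03:00

1 April 2025 is a Tuesday, so the first Saturday is April 5.
1 September 2025 is a Monday, so the first Sunday is September 7 and the third is September 21.
April 24, 2025 falls between 5 April and 21 September, so daylight saving is in effect and Wyneph Province is at UTC+00:00.
22:00 Wyneph Province − 0h = 22:00 UTC.
1 April 2025 is a Tuesday, so the first Saturday is April 5 and the fourth is April 26.
1 October 2025 is a Wednesday, so the first Sunday is October 5 and the fourth is October 26.
At the standard offset (UTC+05:00), 22:00 UTC + 5h = 03:00 Ethan Territory standard time (rolling into the next day, 25 April 2025).
The standard-time date in Ethan Territory, April 25, 2025, does not fall between 26 April and 26 October, so daylight saving is not in effect and Ethan Territory is at UTC+05:00.
22:00 UTC + 5h = 03:00 Ethan Territory (rolling into the next day, 25 April 2025).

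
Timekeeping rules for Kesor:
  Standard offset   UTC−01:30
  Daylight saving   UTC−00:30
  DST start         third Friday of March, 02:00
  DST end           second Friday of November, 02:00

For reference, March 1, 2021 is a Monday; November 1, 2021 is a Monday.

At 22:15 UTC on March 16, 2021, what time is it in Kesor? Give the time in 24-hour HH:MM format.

1 March 2021 is a Monday, so the first Friday is March 5 and the third is March 19.
1 November 2021 is a Monday, so the first Friday is November 5 and the second is November 12.
At the standard offset (UTC−01:30), 22:15 UTC − 1h30m = 20:45 Kesor standard time.
The standard-time date in Kesor, March 16, 2021, does not fall between 19 March and 12 November, so daylight saving is not in effect and Kesor is at UTC−01:30.
22:15 UTC − 1h30m = 20:45 local.

20:45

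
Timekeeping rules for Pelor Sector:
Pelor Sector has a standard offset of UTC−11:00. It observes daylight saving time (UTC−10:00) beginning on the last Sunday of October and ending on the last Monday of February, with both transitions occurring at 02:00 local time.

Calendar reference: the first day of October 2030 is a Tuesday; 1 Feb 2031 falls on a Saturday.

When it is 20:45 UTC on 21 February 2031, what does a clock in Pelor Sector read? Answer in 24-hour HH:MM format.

10:45

1 October 2030 is a Tuesday, so Sundays fall on 6, 13, 20, 27; the last is October 27.
1 February 2031 is a Saturday, so Mondays fall on 3, 10, 17, 24; the last is February 24.
At the standard offset (UTC−11:00), 20:45 UTC − 11h = 09:45 Pelor Sector standard time.
The standard-time date in Pelor Sector, 21 February 2031, falls between 27 October 2030 and 24 February 2031, so daylight saving is in effect and Pelor Sector is at UTC−10:00.
20:45 UTC − 10h = 10:45 local.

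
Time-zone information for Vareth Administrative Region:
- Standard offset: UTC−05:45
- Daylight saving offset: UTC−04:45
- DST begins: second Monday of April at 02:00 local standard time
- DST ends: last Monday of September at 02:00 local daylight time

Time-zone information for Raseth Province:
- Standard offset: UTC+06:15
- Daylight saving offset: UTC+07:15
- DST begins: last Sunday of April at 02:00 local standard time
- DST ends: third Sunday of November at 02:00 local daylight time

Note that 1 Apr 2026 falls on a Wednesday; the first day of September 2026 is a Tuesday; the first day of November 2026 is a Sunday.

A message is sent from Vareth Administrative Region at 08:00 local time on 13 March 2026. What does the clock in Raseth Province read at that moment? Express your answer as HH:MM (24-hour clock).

1 April 2026 is a Wednesday, so the first Monday is April 6 and the second is April 13.
1 September 2026 is a Tuesday, so Mondays fall on 7, 14, 21, 28; the last is September 28.
13 March 2026 does not fall between 13 April and 28 September, so daylight saving is not in effect and Vareth Administrative Region is at UTC−05:45.
08:00 Vareth Administrative Region + 5h45m = 13:45 UTC.
1 April 2026 is a Wednesday, so Sundays fall on 5, 12, 19, 26; the last is April 26.
1 November 2026 is a Sunday, so the first Sunday is November 1 and the third is November 15.
At the standard offset (UTC+06:15), 13:45 UTC + 6h15m = 20:00 Raseth Province standard time.
Daylight saving runs 26 April – 15 November; the standard-time date in Raseth Province, 13 March 2026, is outside that window, so Raseth Province is on standard time at UTC+06:15.
13:45 UTC + 6h15m = 20:00 Raseth Province.

20:00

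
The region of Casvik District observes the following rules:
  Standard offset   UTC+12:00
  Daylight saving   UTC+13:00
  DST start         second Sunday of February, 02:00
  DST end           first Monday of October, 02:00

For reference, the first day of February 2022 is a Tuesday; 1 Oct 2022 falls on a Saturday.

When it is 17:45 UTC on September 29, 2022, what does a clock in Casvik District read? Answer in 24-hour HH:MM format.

06:45

1 February 2022 is a Tuesday, so the first Sunday is February 6 and the second is February 13.
1 October 2022 is a Saturday, so the first Monday is October 3.
At the standard offset (UTC+12:00), 17:45 UTC + 12h = 05:45 Casvik District standard time (rolling into the next day, 30 September 2022).
Daylight saving runs 13 February – 3 October; the standard-time date in Casvik District, September 30, 2022, is inside that window, so Casvik District is at UTC+13:00.
17:45 UTC + 13h = 06:45 local (rolling into the next day, 30 September 2022).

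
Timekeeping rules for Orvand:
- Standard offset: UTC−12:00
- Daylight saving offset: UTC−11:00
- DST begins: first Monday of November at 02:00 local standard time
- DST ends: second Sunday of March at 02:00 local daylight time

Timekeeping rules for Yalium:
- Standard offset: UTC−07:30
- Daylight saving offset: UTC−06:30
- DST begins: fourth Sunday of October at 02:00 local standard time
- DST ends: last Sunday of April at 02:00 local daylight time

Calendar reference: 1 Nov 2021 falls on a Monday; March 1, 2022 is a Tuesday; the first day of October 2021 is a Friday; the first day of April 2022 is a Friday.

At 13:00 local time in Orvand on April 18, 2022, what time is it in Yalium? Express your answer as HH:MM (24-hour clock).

1 November 2021 is a Monday, so the first Monday is November 1.
1 March 2022 is a Tuesday, so the first Sunday is March 6 and the second is March 13.
April 18, 2022 is outside the daylight-saving period (1 November 2021 – 13 March 2022), so Orvand is on standard time, UTC−12:00.
13:00 Orvand + 12h = 01:00 UTC (rolling into the next day, 19 April 2022).
1 October 2021 is a Friday, so the first Sunday is October 3 and the fourth is October 24.
1 April 2022 is a Friday, so Sundays fall on 3, 10, 17, 24; the last is April 24.
At the standard offset (UTC−07:30), 01:00 UTC − 7h30m = 17:30 Yalium standard time (rolling into the previous day, 18 April 2022).
Daylight saving runs 24 October 2021 – 24 April 2022; the standard-time date in Yalium, April 18, 2022, is inside that window, so Yalium is at UTC−06:30.
01:00 UTC − 6h30m = 18:30 Yalium (rolling into the previous day, 18 April 2022).

18:30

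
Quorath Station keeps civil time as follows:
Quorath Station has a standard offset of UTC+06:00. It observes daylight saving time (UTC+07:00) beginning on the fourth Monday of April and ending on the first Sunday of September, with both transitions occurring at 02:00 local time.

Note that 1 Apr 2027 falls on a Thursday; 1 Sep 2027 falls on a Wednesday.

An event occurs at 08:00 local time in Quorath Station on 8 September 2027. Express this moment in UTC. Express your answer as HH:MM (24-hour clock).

02:00

1 April 2027 is a Thursday, so the first Monday is April 5 and the fourth is April 26.
1 September 2027 is a Wednesday, so the first Sunday is September 5.
8 September 2027 does not fall between 26 April and 5 September, so daylight saving is not in effect and Quorath Station is at UTC+06:00.
08:00 local − 6h = 02:00 UTC.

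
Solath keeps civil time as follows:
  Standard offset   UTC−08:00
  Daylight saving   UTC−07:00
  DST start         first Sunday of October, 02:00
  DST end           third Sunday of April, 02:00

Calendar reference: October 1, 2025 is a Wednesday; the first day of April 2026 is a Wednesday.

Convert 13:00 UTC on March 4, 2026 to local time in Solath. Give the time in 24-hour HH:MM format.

1 October 2025 is a Wednesday, so the first Sunday is October 5.
1 April 2026 is a Wednesday, so the first Sunday is April 5 and the third is April 19.
At the standard offset (UTC−08:00), 13:00 UTC − 8h = 05:00 Solath standard time.
The standard-time date in Solath, March 4, 2026, falls between 5 October 2025 and 19 April 2026, so daylight saving is in effect and Solath is at UTC−07:00.
13:00 UTC − 7h = 06:00 local.

06:00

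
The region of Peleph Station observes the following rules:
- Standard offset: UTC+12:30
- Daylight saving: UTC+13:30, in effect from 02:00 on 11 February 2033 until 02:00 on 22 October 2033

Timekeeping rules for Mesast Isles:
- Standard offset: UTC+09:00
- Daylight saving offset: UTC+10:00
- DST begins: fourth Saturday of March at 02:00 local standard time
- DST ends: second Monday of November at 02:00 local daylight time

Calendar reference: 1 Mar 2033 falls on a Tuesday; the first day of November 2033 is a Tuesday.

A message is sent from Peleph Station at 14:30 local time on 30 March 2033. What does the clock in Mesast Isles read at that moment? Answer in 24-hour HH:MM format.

11:00

Daylight saving runs 11 February – 22 October; 30 March 2033 is inside that window, so Peleph Station is at UTC+13:30.
14:30 Peleph Station − 13h30m = 01:00 UTC.
1 March 2033 is a Tuesday, so the first Saturday is March 5 and the fourth is March 26.
1 November 2033 is a Tuesday, so the first Monday is November 7 and the second is November 14.
At the standard offset (UTC+09:00), 01:00 UTC + 9h = 10:00 Mesast Isles standard time.
The standard-time date in Mesast Isles, 30 March 2033, lies within the daylight-saving period (26 March – 14 November), so Mesast Isles is on daylight time, UTC+10:00.
01:00 UTC + 10h = 11:00 Mesast Isles.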